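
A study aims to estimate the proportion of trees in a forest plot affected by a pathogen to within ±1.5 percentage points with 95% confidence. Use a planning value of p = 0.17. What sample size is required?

For a proportion with margin E = 0.015 at 95% confidence, z = 1.960.
n = p̂(1−p̂)(z/E)² = 0.17 × 0.83 × (1.960/0.015)² = 2409.11
Round up: n = 2410.

n = 2410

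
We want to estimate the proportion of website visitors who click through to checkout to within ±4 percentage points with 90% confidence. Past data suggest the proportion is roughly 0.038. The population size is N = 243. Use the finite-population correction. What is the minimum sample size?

For a proportion with margin E = 0.04 at 90% confidence, z = 1.645.
n = p̂(1−p̂)(z/E)² = 0.038 × 0.962 × (1.645/0.04)² = 61.83 — call this n₀.
Finite-population correction with N = 243: n = n₀ / (1 + (n₀−1)/N) = 61.83 / 1.25 = 49.46
Round up: n = 50.

n = 50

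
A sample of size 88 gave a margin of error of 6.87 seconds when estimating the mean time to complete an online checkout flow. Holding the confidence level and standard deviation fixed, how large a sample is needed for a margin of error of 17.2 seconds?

15

Margin of error scales as 1/√n, so n₂ = n₁·(E₁/E₂)².
n₂ = 88 × (6.87/17.2)² = 88 × 0.1595 = 14.04
Round up: n₂ = 15.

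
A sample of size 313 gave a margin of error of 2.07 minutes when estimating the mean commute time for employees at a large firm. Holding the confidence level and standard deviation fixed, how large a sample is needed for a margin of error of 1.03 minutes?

1265

Margin of error scales as 1/√n, so n₂ = n₁·(E₁/E₂)².
n₂ = 313 × (2.07/1.03)² = 313 × 4.039 = 1264.21
Round up: n₂ = 1265.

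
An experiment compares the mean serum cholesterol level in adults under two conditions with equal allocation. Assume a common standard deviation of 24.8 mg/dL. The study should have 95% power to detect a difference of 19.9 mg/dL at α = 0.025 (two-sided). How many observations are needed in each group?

For two equal groups, n per group = 2·((z_{α/2} + z_β)·σ/δ)².
z_{α/2} = 2.241; z_β = 1.645 (power 95%).
n = 2 × (3.886 × 24.8 / 19.9)² = 2 × 23.45 = 46.90
Round up: n = 47 per group.

47 per group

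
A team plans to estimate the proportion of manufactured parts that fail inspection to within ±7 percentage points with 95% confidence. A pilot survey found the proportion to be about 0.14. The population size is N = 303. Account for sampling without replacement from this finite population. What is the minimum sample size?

n = 73

For a proportion with margin E = 0.07 at 95% confidence, z = 1.960.
n = p̂(1−p̂)(z/E)² = 0.14 × 0.86 × (1.960/0.07)² = 94.39 — call this n₀.
Finite-population correction with N = 303: n = n₀ / (1 + (n₀−1)/N) = 94.39 / 1.308 = 72.16
Round up: n = 73.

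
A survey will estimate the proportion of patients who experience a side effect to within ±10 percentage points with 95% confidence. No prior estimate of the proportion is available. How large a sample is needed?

For a proportion with margin E = 0.1 at 95% confidence, z = 1.960.
With no prior estimate, use p = 0.5, which maximizes p(1−p) at 0.25.
n = 0.25 × (z/E)² = 0.25 × (1.960/0.1)² = 96.04
Round up: n = 97.

n = 97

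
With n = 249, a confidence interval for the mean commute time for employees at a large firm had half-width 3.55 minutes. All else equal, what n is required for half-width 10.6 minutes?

Margin of error scales as 1/√n, so n₂ = n₁·(E₁/E₂)².
n₂ = 249 × (3.55/10.6)² = 249 × 0.1122 = 27.94
Round up: n₂ = 28.

28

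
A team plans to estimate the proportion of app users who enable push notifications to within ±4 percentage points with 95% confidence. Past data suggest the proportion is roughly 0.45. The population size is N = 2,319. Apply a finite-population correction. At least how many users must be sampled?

For a proportion with margin E = 0.04 at 95% confidence, z = 1.960.
n = p̂(1−p̂)(z/E)² = 0.45 × 0.55 × (1.960/0.04)² = 594.25 — call this n₀.
Finite-population correction with N = 2,319: n = n₀ / (1 + (n₀−1)/N) = 594.25 / 1.256 = 473.13
Round up: n = 474.

n = 474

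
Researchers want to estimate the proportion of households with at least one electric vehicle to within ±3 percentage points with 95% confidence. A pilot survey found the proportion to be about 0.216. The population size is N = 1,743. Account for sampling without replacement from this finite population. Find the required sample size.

512

For a proportion with margin E = 0.03 at 95% confidence, z = 1.960.
n = p̂(1−p̂)(z/E)² = 0.216 × 0.784 × (1.960/0.03)² = 722.84 — call this n₀.
Finite-population correction with N = 1,743: n = n₀ / (1 + (n₀−1)/N) = 722.84 / 1.414 = 511.20
Round up: n = 512.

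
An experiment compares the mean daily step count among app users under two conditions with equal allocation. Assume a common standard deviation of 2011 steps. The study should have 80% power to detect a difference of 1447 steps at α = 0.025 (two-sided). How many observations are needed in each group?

37 per group

For two equal groups, n per group = 2·((z_{α/2} + z_β)·σ/δ)².
z_{α/2} = 2.241; z_β = 0.842 (power 80%).
n = 2 × (3.083 × 2011 / 1447)² = 2 × 18.36 = 36.72
Round up: n = 37 per group.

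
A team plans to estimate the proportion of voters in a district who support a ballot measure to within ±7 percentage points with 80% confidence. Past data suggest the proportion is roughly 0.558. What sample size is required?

For a proportion with margin E = 0.07 at 80% confidence, z = 1.282.
n = p̂(1−p̂)(z/E)² = 0.558 × 0.442 × (1.282/0.07)² = 82.72
Round up: n = 83.

83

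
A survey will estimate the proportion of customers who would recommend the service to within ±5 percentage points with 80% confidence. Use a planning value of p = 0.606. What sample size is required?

157

For a proportion with margin E = 0.05 at 80% confidence, z = 1.282.
n = p̂(1−p̂)(z/E)² = 0.606 × 0.394 × (1.282/0.05)² = 156.97
Round up: n = 157.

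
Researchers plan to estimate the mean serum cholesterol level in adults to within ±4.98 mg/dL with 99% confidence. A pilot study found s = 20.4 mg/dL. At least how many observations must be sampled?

For a mean, the margin of error is E = z·σ/√n, so n = (zσ/E)².
At 99% confidence, z = 2.576.
n = (2.576 × 20.4 / 4.98)² = 111.35
Round up: n = 112.

112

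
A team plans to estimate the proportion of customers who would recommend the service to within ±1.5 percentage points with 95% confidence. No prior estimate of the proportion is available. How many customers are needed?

4269

For a proportion with margin E = 0.015 at 95% confidence, z = 1.960.
With no prior estimate, use p = 0.5, which maximizes p(1−p) at 0.25.
n = 0.25 × (z/E)² = 0.25 × (1.960/0.015)² = 4268.44
Round up: n = 4269.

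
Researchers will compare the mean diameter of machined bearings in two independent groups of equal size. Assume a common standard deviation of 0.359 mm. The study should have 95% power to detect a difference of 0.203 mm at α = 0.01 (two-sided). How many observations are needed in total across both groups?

224 total

For two equal groups, n per group = 2·((z_{α/2} + z_β)·σ/δ)².
z_{α/2} = 2.576; z_β = 1.645 (power 95%).
n = 2 × (4.221 × 0.359 / 0.203)² = 2 × 55.72 = 111.44
Round up: n = 112 per group.
Total across both groups: 2 × 112 = 224.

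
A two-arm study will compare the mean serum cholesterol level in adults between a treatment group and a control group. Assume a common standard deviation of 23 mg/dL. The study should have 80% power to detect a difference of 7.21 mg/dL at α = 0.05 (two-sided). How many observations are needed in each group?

160 per group

For two equal groups, n per group = 2·((z_{α/2} + z_β)·σ/δ)².
z_{α/2} = 1.960; z_β = 0.842 (power 80%).
n = 2 × (2.802 × 23 / 7.21)² = 2 × 79.90 = 159.80
Round up: n = 160 per group.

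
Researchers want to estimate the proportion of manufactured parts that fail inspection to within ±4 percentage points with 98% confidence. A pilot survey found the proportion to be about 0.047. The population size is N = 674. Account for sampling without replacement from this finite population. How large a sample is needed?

124

For a proportion with margin E = 0.04 at 98% confidence, z = 2.326.
n = p̂(1−p̂)(z/E)² = 0.047 × 0.953 × (2.326/0.04)² = 151.46 — call this n₀.
Finite-population correction with N = 674: n = n₀ / (1 + (n₀−1)/N) = 151.46 / 1.223 = 123.84
Round up: n = 124.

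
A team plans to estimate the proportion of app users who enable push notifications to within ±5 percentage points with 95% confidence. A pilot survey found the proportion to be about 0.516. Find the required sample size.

For a proportion with margin E = 0.05 at 95% confidence, z = 1.960.
n = p̂(1−p̂)(z/E)² = 0.516 × 0.484 × (1.960/0.05)² = 383.77
Round up: n = 384.

384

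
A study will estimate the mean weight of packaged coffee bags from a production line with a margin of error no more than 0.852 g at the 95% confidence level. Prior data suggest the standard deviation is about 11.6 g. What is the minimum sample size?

For a mean, the margin of error is E = z·σ/√n, so n = (zσ/E)².
At 95% confidence, z = 1.960.
n = (1.960 × 11.6 / 0.852)² = 712.11
Round up: n = 713.

n = 713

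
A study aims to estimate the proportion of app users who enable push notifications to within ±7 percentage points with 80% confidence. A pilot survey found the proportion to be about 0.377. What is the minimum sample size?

For a proportion with margin E = 0.07 at 80% confidence, z = 1.282.
n = p̂(1−p̂)(z/E)² = 0.377 × 0.623 × (1.282/0.07)² = 78.78
Round up: n = 79.

n = 79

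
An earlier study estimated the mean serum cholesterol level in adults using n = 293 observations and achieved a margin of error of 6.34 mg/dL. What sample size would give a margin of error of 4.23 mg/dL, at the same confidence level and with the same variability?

Margin of error scales as 1/√n, so n₂ = n₁·(E₁/E₂)².
n₂ = 293 × (6.34/4.23)² = 293 × 2.246 = 658.08
Round up: n₂ = 659.

659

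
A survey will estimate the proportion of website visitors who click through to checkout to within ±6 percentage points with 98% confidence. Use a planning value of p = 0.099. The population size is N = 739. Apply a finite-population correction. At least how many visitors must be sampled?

114

For a proportion with margin E = 0.06 at 98% confidence, z = 2.326.
n = p̂(1−p̂)(z/E)² = 0.099 × 0.901 × (2.326/0.06)² = 134.05 — call this n₀.
Finite-population correction with N = 739: n = n₀ / (1 + (n₀−1)/N) = 134.05 / 1.18 = 113.60
Round up: n = 114.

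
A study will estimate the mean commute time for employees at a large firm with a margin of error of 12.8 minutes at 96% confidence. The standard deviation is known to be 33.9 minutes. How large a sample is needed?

30

For a mean, the margin of error is E = z·σ/√n, so n = (zσ/E)².
At 96% confidence, z = 2.054.
n = (2.054 × 33.9 / 12.8)² = 29.59
Round up: n = 30.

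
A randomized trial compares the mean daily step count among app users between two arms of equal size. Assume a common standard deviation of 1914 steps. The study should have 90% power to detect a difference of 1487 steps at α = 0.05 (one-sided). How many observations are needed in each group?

29 per group

For two equal groups, n per group = 2·((z_α + z_β)·σ/δ)².
z_α = 1.645; z_β = 1.282 (power 90%).
n = 2 × (2.927 × 1914 / 1487)² = 2 × 14.19 = 28.38
Round up: n = 29 per group.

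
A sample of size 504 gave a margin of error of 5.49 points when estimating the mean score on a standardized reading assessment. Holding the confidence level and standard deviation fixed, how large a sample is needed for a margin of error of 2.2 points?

3139

Margin of error scales as 1/√n, so n₂ = n₁·(E₁/E₂)².
n₂ = 504 × (5.49/2.2)² = 504 × 6.227 = 3138.41
Round up: n₂ = 3139.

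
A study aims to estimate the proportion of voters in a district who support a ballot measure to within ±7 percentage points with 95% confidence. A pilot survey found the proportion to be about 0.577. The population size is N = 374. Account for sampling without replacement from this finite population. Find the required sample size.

For a proportion with margin E = 0.07 at 95% confidence, z = 1.960.
n = p̂(1−p̂)(z/E)² = 0.577 × 0.423 × (1.960/0.07)² = 191.35 — call this n₀.
Finite-population correction with N = 374: n = n₀ / (1 + (n₀−1)/N) = 191.35 / 1.509 = 126.81
Round up: n = 127.

n = 127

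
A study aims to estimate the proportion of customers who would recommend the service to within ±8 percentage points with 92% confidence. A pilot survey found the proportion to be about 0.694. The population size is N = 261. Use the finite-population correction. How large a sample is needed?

For a proportion with margin E = 0.08 at 92% confidence, z = 1.751.
n = p̂(1−p̂)(z/E)² = 0.694 × 0.306 × (1.751/0.08)² = 101.74 — call this n₀.
Finite-population correction with N = 261: n = n₀ / (1 + (n₀−1)/N) = 101.74 / 1.386 = 73.41
Round up: n = 74.

74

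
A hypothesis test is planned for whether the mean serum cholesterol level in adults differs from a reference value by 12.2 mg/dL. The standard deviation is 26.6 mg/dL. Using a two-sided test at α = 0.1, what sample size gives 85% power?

35

For a one-sample z-test, n = ((z_{α/2} + z_β)·σ/δ)².
z_{α/2} = 1.645 (two-sided α = 0.1); z_β = 1.036 (power 85% → β = 0.15).
n = (2.681 × 26.6 / 12.2)² = 34.17
Round up: n = 35.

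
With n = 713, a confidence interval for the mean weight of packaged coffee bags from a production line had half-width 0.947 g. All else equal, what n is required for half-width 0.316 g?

Margin of error scales as 1/√n, so n₂ = n₁·(E₁/E₂)².
n₂ = 713 × (0.947/0.316)² = 713 × 8.981 = 6403.45
Round up: n₂ = 6404.

6404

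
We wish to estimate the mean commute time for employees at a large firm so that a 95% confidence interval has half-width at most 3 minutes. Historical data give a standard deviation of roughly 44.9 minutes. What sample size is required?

861

For a mean, the margin of error is E = z·σ/√n, so n = (zσ/E)².
At 95% confidence, z = 1.960.
n = (1.960 × 44.9 / 3)² = 860.52
Round up: n = 861.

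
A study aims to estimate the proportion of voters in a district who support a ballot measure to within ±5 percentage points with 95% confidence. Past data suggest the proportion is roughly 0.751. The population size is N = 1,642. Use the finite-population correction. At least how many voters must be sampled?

245

For a proportion with margin E = 0.05 at 95% confidence, z = 1.960.
n = p̂(1−p̂)(z/E)² = 0.751 × 0.249 × (1.960/0.05)² = 287.35 — call this n₀.
Finite-population correction with N = 1,642: n = n₀ / (1 + (n₀−1)/N) = 287.35 / 1.174 = 244.76
Round up: n = 245.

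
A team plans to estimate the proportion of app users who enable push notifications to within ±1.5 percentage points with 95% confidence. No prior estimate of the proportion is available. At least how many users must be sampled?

4269

For a proportion with margin E = 0.015 at 95% confidence, z = 1.960.
With no prior estimate, use p = 0.5, which maximizes p(1−p) at 0.25.
n = 0.25 × (z/E)² = 0.25 × (1.960/0.015)² = 4268.44
Round up: n = 4269.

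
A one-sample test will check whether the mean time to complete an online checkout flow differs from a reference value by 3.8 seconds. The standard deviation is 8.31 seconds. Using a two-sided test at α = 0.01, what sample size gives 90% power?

For a one-sample z-test, n = ((z_{α/2} + z_β)·σ/δ)².
z_{α/2} = 2.576 (two-sided α = 0.01); z_β = 1.282 (power 90% → β = 0.1).
n = (3.858 × 8.31 / 3.8)² = 71.18
Round up: n = 72.

n = 72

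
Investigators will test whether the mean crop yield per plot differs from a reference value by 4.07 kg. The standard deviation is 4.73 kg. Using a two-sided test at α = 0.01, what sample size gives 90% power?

n = 21

For a one-sample z-test, n = ((z_{α/2} + z_β)·σ/δ)².
z_{α/2} = 2.576 (two-sided α = 0.01); z_β = 1.282 (power 90% → β = 0.1).
n = (3.858 × 4.73 / 4.07)² = 20.10
Round up: n = 21.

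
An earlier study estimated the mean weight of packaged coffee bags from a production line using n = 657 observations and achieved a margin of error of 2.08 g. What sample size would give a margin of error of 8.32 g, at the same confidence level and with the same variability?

Margin of error scales as 1/√n, so n₂ = n₁·(E₁/E₂)².
n₂ = 657 × (2.08/8.32)² = 657 × 0.0625 = 41.06
Round up: n₂ = 42.

42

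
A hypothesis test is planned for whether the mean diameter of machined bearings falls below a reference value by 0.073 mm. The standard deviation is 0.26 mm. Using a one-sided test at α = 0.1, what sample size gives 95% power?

For a one-sample z-test, n = ((z_α + z_β)·σ/δ)².
z_α = 1.282 (one-sided α = 0.1); z_β = 1.645 (power 95% → β = 0.05).
n = (2.927 × 0.26 / 0.073)² = 108.68
Round up: n = 109.

n = 109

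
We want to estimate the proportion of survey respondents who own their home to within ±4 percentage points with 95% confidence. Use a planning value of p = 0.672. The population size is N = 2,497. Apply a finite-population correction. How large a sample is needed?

For a proportion with margin E = 0.04 at 95% confidence, z = 1.960.
n = p̂(1−p̂)(z/E)² = 0.672 × 0.328 × (1.960/0.04)² = 529.22 — call this n₀.
Finite-population correction with N = 2,497: n = n₀ / (1 + (n₀−1)/N) = 529.22 / 1.212 = 436.65
Round up: n = 437.

437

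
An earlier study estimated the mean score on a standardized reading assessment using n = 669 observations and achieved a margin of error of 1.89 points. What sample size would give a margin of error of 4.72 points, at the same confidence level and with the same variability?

108

Margin of error scales as 1/√n, so n₂ = n₁·(E₁/E₂)².
n₂ = 669 × (1.89/4.72)² = 669 × 0.1603 = 107.24
Round up: n₂ = 108.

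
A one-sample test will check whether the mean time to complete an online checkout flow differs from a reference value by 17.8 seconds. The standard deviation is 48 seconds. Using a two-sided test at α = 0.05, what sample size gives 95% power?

n = 95

For a one-sample z-test, n = ((z_{α/2} + z_β)·σ/δ)².
z_{α/2} = 1.960 (two-sided α = 0.05); z_β = 1.645 (power 95% → β = 0.05).
n = (3.605 × 48 / 17.8)² = 94.50
Round up: n = 95.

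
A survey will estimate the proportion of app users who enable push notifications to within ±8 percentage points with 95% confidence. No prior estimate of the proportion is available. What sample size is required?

151

For a proportion with margin E = 0.08 at 95% confidence, z = 1.960.
With no prior estimate, use p = 0.5, which maximizes p(1−p) at 0.25.
n = 0.25 × (z/E)² = 0.25 × (1.960/0.08)² = 150.06
Round up: n = 151.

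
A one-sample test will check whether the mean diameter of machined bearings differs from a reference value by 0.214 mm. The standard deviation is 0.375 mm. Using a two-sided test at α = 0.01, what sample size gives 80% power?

For a one-sample z-test, n = ((z_{α/2} + z_β)·σ/δ)².
z_{α/2} = 2.576 (two-sided α = 0.01); z_β = 0.842 (power 80% → β = 0.2).
n = (3.418 × 0.375 / 0.214)² = 35.87
Round up: n = 36.

36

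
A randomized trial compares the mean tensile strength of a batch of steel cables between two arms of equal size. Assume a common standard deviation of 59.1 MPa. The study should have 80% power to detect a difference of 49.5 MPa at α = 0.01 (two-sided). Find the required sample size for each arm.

For two equal groups, n per group = 2·((z_{α/2} + z_β)·σ/δ)².
z_{α/2} = 2.576; z_β = 0.842 (power 80%).
n = 2 × (3.418 × 59.1 / 49.5)² = 2 × 16.65 = 33.30
Round up: n = 34 per group.

34 per group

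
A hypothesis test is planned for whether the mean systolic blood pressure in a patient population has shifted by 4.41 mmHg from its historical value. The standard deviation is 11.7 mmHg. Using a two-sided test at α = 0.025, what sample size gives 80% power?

For a one-sample z-test, n = ((z_{α/2} + z_β)·σ/δ)².
z_{α/2} = 2.241 (two-sided α = 0.025); z_β = 0.842 (power 80% → β = 0.2).
n = (3.083 × 11.7 / 4.41)² = 66.90
Round up: n = 67.

67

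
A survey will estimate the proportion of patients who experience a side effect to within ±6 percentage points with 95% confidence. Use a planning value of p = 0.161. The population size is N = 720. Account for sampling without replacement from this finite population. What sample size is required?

n = 121

For a proportion with margin E = 0.06 at 95% confidence, z = 1.960.
n = p̂(1−p̂)(z/E)² = 0.161 × 0.839 × (1.960/0.06)² = 144.14 — call this n₀.
Finite-population correction with N = 720: n = n₀ / (1 + (n₀−1)/N) = 144.14 / 1.199 = 120.22
Round up: n = 121.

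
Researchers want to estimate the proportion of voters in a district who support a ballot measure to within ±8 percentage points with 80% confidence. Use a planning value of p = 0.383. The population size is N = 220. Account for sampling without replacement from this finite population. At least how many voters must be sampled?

n = 48

For a proportion with margin E = 0.08 at 80% confidence, z = 1.282.
n = p̂(1−p̂)(z/E)² = 0.383 × 0.617 × (1.282/0.08)² = 60.68 — call this n₀.
Finite-population correction with N = 220: n = n₀ / (1 + (n₀−1)/N) = 60.68 / 1.271 = 47.74
Round up: n = 48.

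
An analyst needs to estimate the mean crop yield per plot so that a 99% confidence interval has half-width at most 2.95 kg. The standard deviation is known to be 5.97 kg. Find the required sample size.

For a mean, the margin of error is E = z·σ/√n, so n = (zσ/E)².
At 99% confidence, z = 2.576.
n = (2.576 × 5.97 / 2.95)² = 27.18
Round up: n = 28.

28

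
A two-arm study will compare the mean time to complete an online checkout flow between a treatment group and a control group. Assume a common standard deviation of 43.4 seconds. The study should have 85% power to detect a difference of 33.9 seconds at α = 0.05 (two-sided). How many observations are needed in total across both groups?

For two equal groups, n per group = 2·((z_{α/2} + z_β)·σ/δ)².
z_{α/2} = 1.960; z_β = 1.036 (power 85%).
n = 2 × (2.996 × 43.4 / 33.9)² = 2 × 14.71 = 29.42
Round up: n = 30 per group.
Total across both groups: 2 × 30 = 60.

60 total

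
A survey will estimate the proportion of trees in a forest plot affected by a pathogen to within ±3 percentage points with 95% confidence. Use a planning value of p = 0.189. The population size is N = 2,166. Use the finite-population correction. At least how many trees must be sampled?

For a proportion with margin E = 0.03 at 95% confidence, z = 1.960.
n = p̂(1−p̂)(z/E)² = 0.189 × 0.811 × (1.960/0.03)² = 654.26 — call this n₀.
Finite-population correction with N = 2,166: n = n₀ / (1 + (n₀−1)/N) = 654.26 / 1.302 = 502.50
Round up: n = 503.

503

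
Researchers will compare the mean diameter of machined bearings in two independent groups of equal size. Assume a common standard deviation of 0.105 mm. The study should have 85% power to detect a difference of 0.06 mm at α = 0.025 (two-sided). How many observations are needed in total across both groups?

132 total

For two equal groups, n per group = 2·((z_{α/2} + z_β)·σ/δ)².
z_{α/2} = 2.241; z_β = 1.036 (power 85%).
n = 2 × (3.277 × 0.105 / 0.06)² = 2 × 32.89 = 65.78
Round up: n = 66 per group.
Total across both groups: 2 × 66 = 132.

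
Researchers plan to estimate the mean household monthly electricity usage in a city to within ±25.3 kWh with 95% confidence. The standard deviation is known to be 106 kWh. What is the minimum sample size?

For a mean, the margin of error is E = z·σ/√n, so n = (zσ/E)².
At 95% confidence, z = 1.960.
n = (1.960 × 106 / 25.3)² = 67.43
Round up: n = 68.

68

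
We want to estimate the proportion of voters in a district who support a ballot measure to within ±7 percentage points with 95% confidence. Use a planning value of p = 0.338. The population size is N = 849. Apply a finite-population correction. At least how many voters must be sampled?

For a proportion with margin E = 0.07 at 95% confidence, z = 1.960.
n = p̂(1−p̂)(z/E)² = 0.338 × 0.662 × (1.960/0.07)² = 175.42 — call this n₀.
Finite-population correction with N = 849: n = n₀ / (1 + (n₀−1)/N) = 175.42 / 1.205 = 145.58
Round up: n = 146.

146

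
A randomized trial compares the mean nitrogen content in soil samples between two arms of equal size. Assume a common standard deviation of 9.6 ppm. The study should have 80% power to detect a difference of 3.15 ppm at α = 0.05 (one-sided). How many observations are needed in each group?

115 per group

For two equal groups, n per group = 2·((z_α + z_β)·σ/δ)².
z_α = 1.645; z_β = 0.842 (power 80%).
n = 2 × (2.487 × 9.6 / 3.15)² = 2 × 57.45 = 114.90
Round up: n = 115 per group.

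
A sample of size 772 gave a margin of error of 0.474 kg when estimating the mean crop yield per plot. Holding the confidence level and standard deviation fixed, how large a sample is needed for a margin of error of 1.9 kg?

49

Margin of error scales as 1/√n, so n₂ = n₁·(E₁/E₂)².
n₂ = 772 × (0.474/1.9)² = 772 × 0.06224 = 48.05
Round up: n₂ = 49.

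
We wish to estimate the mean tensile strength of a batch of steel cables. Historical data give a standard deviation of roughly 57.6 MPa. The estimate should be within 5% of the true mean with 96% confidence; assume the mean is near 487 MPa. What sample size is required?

For a mean, the margin of error is E = z·σ/√n, so n = (zσ/E)².
At 96% confidence, z = 2.054.
E = 5% of 487 = 24.35 MPa.
n = (2.054 × 57.6 / 24.35)² = 23.61
Round up: n = 24.

24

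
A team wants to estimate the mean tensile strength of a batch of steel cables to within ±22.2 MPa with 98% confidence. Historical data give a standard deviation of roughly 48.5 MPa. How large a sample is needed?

26

For a mean, the margin of error is E = z·σ/√n, so n = (zσ/E)².
At 98% confidence, z = 2.326.
n = (2.326 × 48.5 / 22.2)² = 25.82
Round up: n = 26.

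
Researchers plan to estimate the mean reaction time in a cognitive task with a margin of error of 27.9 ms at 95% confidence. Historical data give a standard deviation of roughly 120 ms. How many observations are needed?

For a mean, the margin of error is E = z·σ/√n, so n = (zσ/E)².
At 95% confidence, z = 1.960.
n = (1.960 × 120 / 27.9)² = 71.07
Round up: n = 72.

n = 72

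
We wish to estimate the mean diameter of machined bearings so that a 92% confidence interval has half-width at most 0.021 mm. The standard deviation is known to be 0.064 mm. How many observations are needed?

n = 29

For a mean, the margin of error is E = z·σ/√n, so n = (zσ/E)².
At 92% confidence, z = 1.751.
n = (1.751 × 0.064 / 0.021)² = 28.48
Round up: n = 29.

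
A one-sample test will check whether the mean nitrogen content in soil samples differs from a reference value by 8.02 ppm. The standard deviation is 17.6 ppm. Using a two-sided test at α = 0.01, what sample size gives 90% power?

For a one-sample z-test, n = ((z_{α/2} + z_β)·σ/δ)².
z_{α/2} = 2.576 (two-sided α = 0.01); z_β = 1.282 (power 90% → β = 0.1).
n = (3.858 × 17.6 / 8.02)² = 71.68
Round up: n = 72.

72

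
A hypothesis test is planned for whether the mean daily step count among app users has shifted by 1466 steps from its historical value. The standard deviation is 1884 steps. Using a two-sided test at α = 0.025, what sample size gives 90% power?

n = 21

For a one-sample z-test, n = ((z_{α/2} + z_β)·σ/δ)².
z_{α/2} = 2.241 (two-sided α = 0.025); z_β = 1.282 (power 90% → β = 0.1).
n = (3.523 × 1884 / 1466)² = 20.50
Round up: n = 21.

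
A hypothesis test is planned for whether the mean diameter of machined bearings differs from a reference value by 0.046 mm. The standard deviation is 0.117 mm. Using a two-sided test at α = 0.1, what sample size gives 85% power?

47

For a one-sample z-test, n = ((z_{α/2} + z_β)·σ/δ)².
z_{α/2} = 1.645 (two-sided α = 0.1); z_β = 1.036 (power 85% → β = 0.15).
n = (2.681 × 0.117 / 0.046)² = 46.50
Round up: n = 47.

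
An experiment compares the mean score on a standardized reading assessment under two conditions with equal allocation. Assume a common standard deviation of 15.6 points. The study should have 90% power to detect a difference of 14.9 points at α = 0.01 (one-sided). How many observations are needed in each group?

29 per group

For two equal groups, n per group = 2·((z_α + z_β)·σ/δ)².
z_α = 2.326; z_β = 1.282 (power 90%).
n = 2 × (3.608 × 15.6 / 14.9)² = 2 × 14.27 = 28.54
Round up: n = 29 per group.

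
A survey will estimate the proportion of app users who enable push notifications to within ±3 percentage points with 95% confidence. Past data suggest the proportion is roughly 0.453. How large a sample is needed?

n = 1058

For a proportion with margin E = 0.03 at 95% confidence, z = 1.960.
n = p̂(1−p̂)(z/E)² = 0.453 × 0.547 × (1.960/0.03)² = 1057.68
Round up: n = 1058.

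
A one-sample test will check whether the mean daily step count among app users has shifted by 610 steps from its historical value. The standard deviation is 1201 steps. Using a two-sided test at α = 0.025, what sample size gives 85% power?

42

For a one-sample z-test, n = ((z_{α/2} + z_β)·σ/δ)².
z_{α/2} = 2.241 (two-sided α = 0.025); z_β = 1.036 (power 85% → β = 0.15).
n = (3.277 × 1201 / 610)² = 41.63
Round up: n = 42.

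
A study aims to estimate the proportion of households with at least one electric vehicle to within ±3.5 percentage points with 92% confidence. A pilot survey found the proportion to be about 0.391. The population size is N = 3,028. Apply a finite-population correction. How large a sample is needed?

For a proportion with margin E = 0.035 at 92% confidence, z = 1.751.
n = p̂(1−p̂)(z/E)² = 0.391 × 0.609 × (1.751/0.035)² = 595.98 — call this n₀.
Finite-population correction with N = 3,028: n = n₀ / (1 + (n₀−1)/N) = 595.98 / 1.196 = 498.31
Round up: n = 499.

499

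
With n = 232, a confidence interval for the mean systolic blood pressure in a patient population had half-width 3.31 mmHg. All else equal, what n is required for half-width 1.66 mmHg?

Margin of error scales as 1/√n, so n₂ = n₁·(E₁/E₂)².
n₂ = 232 × (3.31/1.66)² = 232 × 3.976 = 922.43
Round up: n₂ = 923.

923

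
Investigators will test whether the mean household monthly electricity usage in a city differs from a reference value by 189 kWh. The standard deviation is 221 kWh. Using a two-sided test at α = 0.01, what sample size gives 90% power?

For a one-sample z-test, n = ((z_{α/2} + z_β)·σ/δ)².
z_{α/2} = 2.576 (two-sided α = 0.01); z_β = 1.282 (power 90% → β = 0.1).
n = (3.858 × 221 / 189)² = 20.35
Round up: n = 21.

21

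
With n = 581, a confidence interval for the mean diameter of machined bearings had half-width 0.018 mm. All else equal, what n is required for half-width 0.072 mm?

Margin of error scales as 1/√n, so n₂ = n₁·(E₁/E₂)².
n₂ = 581 × (0.018/0.072)² = 581 × 0.0625 = 36.31
Round up: n₂ = 37.

n = 37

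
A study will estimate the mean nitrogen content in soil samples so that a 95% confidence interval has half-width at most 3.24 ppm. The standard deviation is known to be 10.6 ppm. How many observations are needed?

For a mean, the margin of error is E = z·σ/√n, so n = (zσ/E)².
At 95% confidence, z = 1.960.
n = (1.960 × 10.6 / 3.24)² = 41.12
Round up: n = 42.

n = 42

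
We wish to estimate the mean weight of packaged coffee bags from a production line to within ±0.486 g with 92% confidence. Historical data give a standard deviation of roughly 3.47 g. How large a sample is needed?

157

For a mean, the margin of error is E = z·σ/√n, so n = (zσ/E)².
At 92% confidence, z = 1.751.
n = (1.751 × 3.47 / 0.486)² = 156.30
Round up: n = 157.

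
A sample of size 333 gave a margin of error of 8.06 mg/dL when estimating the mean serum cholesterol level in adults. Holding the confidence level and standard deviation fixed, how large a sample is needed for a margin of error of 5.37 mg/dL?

751

Margin of error scales as 1/√n, so n₂ = n₁·(E₁/E₂)².
n₂ = 333 × (8.06/5.37)² = 333 × 2.253 = 750.25
Round up: n₂ = 751.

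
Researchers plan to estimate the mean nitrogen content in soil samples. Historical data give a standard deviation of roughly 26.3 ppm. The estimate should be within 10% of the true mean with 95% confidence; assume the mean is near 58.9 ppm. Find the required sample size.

For a mean, the margin of error is E = z·σ/√n, so n = (zσ/E)².
At 95% confidence, z = 1.960.
E = 10% of 58.9 = 5.89 ppm.
n = (1.960 × 26.3 / 5.89)² = 76.59
Round up: n = 77.

77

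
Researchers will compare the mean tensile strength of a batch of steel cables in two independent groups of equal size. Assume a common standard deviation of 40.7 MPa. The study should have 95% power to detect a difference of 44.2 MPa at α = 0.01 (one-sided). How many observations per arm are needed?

27 per group

For two equal groups, n per group = 2·((z_α + z_β)·σ/δ)².
z_α = 2.326; z_β = 1.645 (power 95%).
n = 2 × (3.971 × 40.7 / 44.2)² = 2 × 13.37 = 26.74
Round up: n = 27 per group.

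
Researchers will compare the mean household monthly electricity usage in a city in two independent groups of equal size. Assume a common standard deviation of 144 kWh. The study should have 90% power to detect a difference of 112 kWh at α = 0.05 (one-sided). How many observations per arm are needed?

For two equal groups, n per group = 2·((z_α + z_β)·σ/δ)².
z_α = 1.645; z_β = 1.282 (power 90%).
n = 2 × (2.927 × 144 / 112)² = 2 × 14.16 = 28.32
Round up: n = 29 per group.

29 per group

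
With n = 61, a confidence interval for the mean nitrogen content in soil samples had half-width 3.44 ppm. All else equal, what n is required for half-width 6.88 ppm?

Margin of error scales as 1/√n, so n₂ = n₁·(E₁/E₂)².
n₂ = 61 × (3.44/6.88)² = 61 × 0.25 = 15.25
Round up: n₂ = 16.

n = 16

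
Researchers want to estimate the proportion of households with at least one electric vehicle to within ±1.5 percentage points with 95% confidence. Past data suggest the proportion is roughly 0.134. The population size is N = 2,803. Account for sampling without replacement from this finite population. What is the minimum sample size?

For a proportion with margin E = 0.015 at 95% confidence, z = 1.960.
n = p̂(1−p̂)(z/E)² = 0.134 × 0.866 × (1.960/0.015)² = 1981.31 — call this n₀.
Finite-population correction with N = 2,803: n = n₀ / (1 + (n₀−1)/N) = 1981.31 / 1.706 = 1161.38
Round up: n = 1162.

1162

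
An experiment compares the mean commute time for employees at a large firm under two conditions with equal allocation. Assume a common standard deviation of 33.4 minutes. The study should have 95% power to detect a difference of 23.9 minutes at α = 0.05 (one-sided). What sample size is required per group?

43 per group

For two equal groups, n per group = 2·((z_α + z_β)·σ/δ)².
z_α = 1.645; z_β = 1.645 (power 95%).
n = 2 × (3.290 × 33.4 / 23.9)² = 2 × 21.14 = 42.28
Round up: n = 43 per group.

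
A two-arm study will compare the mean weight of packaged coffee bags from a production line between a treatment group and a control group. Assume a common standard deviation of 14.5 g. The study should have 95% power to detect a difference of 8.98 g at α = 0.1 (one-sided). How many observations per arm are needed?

For two equal groups, n per group = 2·((z_α + z_β)·σ/δ)².
z_α = 1.282; z_β = 1.645 (power 95%).
n = 2 × (2.927 × 14.5 / 8.98)² = 2 × 22.34 = 44.68
Round up: n = 45 per group.

45 per group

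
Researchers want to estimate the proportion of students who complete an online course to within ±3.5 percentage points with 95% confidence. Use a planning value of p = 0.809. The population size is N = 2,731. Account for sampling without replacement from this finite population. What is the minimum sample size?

412

For a proportion with margin E = 0.035 at 95% confidence, z = 1.960.
n = p̂(1−p̂)(z/E)² = 0.809 × 0.191 × (1.960/0.035)² = 484.57 — call this n₀.
Finite-population correction with N = 2,731: n = n₀ / (1 + (n₀−1)/N) = 484.57 / 1.177 = 411.70
Round up: n = 412.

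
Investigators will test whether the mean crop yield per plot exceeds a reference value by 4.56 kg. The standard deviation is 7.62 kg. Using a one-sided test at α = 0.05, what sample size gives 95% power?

For a one-sample z-test, n = ((z_α + z_β)·σ/δ)².
z_α = 1.645 (one-sided α = 0.05); z_β = 1.645 (power 95% → β = 0.05).
n = (3.290 × 7.62 / 4.56)² = 30.23
Round up: n = 31.

n = 31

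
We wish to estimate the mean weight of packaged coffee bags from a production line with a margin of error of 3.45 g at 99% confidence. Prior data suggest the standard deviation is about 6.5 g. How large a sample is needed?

For a mean, the margin of error is E = z·σ/√n, so n = (zσ/E)².
At 99% confidence, z = 2.576.
n = (2.576 × 6.5 / 3.45)² = 23.55
Round up: n = 24.

24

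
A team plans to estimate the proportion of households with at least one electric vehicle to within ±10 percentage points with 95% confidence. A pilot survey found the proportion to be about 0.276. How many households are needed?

For a proportion with margin E = 0.1 at 95% confidence, z = 1.960.
n = p̂(1−p̂)(z/E)² = 0.276 × 0.724 × (1.960/0.1)² = 76.76
Round up: n = 77.

77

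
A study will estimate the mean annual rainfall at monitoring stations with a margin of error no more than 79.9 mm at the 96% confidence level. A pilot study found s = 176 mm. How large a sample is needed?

21

For a mean, the margin of error is E = z·σ/√n, so n = (zσ/E)².
At 96% confidence, z = 2.054.
n = (2.054 × 176 / 79.9)² = 20.47
Round up: n = 21.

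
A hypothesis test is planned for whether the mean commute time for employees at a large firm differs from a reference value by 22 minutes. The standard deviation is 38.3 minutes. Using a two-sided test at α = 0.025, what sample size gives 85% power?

33

For a one-sample z-test, n = ((z_{α/2} + z_β)·σ/δ)².
z_{α/2} = 2.241 (two-sided α = 0.025); z_β = 1.036 (power 85% → β = 0.15).
n = (3.277 × 38.3 / 22)² = 32.55
Round up: n = 33.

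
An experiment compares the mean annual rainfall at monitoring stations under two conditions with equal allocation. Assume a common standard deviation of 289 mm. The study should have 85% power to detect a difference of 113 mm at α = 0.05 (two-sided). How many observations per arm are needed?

For two equal groups, n per group = 2·((z_{α/2} + z_β)·σ/δ)².
z_{α/2} = 1.960; z_β = 1.036 (power 85%).
n = 2 × (2.996 × 289 / 113)² = 2 × 58.71 = 117.42
Round up: n = 118 per group.

118 per group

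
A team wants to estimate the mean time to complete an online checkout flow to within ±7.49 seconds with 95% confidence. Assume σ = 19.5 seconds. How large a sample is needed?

For a mean, the margin of error is E = z·σ/√n, so n = (zσ/E)².
At 95% confidence, z = 1.960.
n = (1.960 × 19.5 / 7.49)² = 26.04
Round up: n = 27.

27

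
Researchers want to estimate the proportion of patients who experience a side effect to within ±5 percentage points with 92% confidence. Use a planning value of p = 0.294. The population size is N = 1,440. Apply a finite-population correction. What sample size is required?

For a proportion with margin E = 0.05 at 92% confidence, z = 1.751.
n = p̂(1−p̂)(z/E)² = 0.294 × 0.706 × (1.751/0.05)² = 254.56 — call this n₀.
Finite-population correction with N = 1,440: n = n₀ / (1 + (n₀−1)/N) = 254.56 / 1.176 = 216.46
Round up: n = 217.

217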